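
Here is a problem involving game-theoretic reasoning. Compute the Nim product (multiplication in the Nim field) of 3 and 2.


Nim multiplication is bilinear over XOR: (u XOR v) * w = (u*w) XOR (v*w).
So we split each operand into its bit components and XOR the pairwise Nim products.
3 = 1 + 2 (as XOR of powers of 2).
2 = 2 (as XOR of powers of 2).
Using the standard Nim-product table on single bits:
  2*2 = 3,   2*4 = 8,   2*8 = 12,
  4*4 = 6,   4*8 = 11,  8*8 = 13,
and  1*x = x (identity), k*l = l*k (commutative).
Pairwise Nim products:
  1 * 2 = 2
  2 * 2 = 3
XOR them: 2 XOR 3 = 1.
Result: 3 * 2 = 1 (in Nim).

1


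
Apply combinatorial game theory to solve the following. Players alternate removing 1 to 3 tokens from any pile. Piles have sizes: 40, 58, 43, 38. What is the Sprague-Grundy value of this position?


Subtraction set: {1, 2, 3}
For this subtraction set, G(n) = n mod 4 (period = max + 1 = 4).
Pile 1 (size 40): G(40) = 40 mod 4 = 0
Pile 2 (size 58): G(58) = 58 mod 4 = 2
Pile 3 (size 43): G(43) = 43 mod 4 = 3
Pile 4 (size 38): G(38) = 38 mod 4 = 2
Total Grundy value = XOR of all: 0 XOR 2 XOR 3 XOR 2 = 3

3


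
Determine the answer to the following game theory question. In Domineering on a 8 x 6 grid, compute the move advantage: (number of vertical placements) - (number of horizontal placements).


Board is 8 x 6 (rows x cols).
Left (vertical) placements: (rows-1) * cols = 7 * 6 = 42
Right (horizontal) placements: rows * (cols-1) = 8 * 5 = 40
Advantage = Left - Right = 42 - 40 = 2

2


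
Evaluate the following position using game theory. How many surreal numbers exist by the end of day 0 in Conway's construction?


Day 0: {|} = 0 is born. Count = 1.
Day n: the number of surreal numbers born by day n is 2^(n+1) - 1.
By day 0: 2^1 - 1 = 1
By day 0: 1 surreal numbers.

1


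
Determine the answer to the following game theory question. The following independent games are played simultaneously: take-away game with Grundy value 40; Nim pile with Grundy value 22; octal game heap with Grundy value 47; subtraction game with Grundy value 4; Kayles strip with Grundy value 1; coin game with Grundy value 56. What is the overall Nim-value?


By the Sprague-Grundy theorem, the Grundy value of a sum of games is the XOR of individual Grundy values.
take-away game: Grundy value = 40. Running XOR: 0 XOR 40 = 40
Nim pile: Grundy value = 22. Running XOR: 40 XOR 22 = 62
octal game heap: Grundy value = 47. Running XOR: 62 XOR 47 = 17
subtraction game: Grundy value = 4. Running XOR: 17 XOR 4 = 21
Kayles strip: Grundy value = 1. Running XOR: 21 XOR 1 = 20
coin game: Grundy value = 56. Running XOR: 20 XOR 56 = 44
The combined Grundy value is 44.

44


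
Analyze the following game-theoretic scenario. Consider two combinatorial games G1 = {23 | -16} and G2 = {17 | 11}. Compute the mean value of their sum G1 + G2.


G1 = {23 | -16}, G2 = {17 | 11}
Each is a switch {a | b} with numbers a > b; its mean value is (a + b)/2, and mean value is additive over game sums: m(G1 + G2) = m(G1) + m(G2).
Mean of G1 = (23 + (-16))/2 = 7/2 = 7/2
Mean of G2 = (17 + (11))/2 = 28/2 = 14
Mean of G1 + G2 = 7/2 + 14 = 35/2

35/2


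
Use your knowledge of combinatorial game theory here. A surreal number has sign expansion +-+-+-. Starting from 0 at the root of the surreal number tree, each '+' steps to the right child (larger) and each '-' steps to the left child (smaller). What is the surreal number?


Sign expansion: +-+-+-
Rule: track bounds (lo, hi), initially (-inf, +inf). On '+', the current value becomes lo and we move to the simplest number in (value, hi): value + 1 if hi = +inf, otherwise the midpoint (value + hi)/2. On '-', the current value becomes hi and we move to value - 1 if lo = -inf, otherwise the midpoint (lo + value)/2.
Start at 0.
Step 1: sign = +, move right. Bounds: (0, +inf). Value = 1
Step 2: sign = -, move left. Bounds: (0, 1). Value = 1/2
Step 3: sign = +, move right. Bounds: (1/2, 1). Value = 3/4
Step 4: sign = -, move left. Bounds: (1/2, 3/4). Value = 5/8
Step 5: sign = +, move right. Bounds: (5/8, 3/4). Value = 11/16
Step 6: sign = -, move left. Bounds: (5/8, 11/16). Value = 21/32
The surreal number with sign expansion +-+-+- is 21/32.

21/32


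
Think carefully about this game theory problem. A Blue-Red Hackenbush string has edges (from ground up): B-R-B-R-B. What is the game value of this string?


Edges (from ground): B-R-B-R-B
By Berlekamp's sign-expansion rule, a Blue-Red Hackenbush stalk has the value of the surreal number whose sign sequence is the edge sequence with B -> + and R -> -.
Sign sequence: +-+-+
Trace the sign expansion in the surreal number tree, starting from 0:
Edge 1: B (sign +) -> bounds (0, +inf), value = 1
Edge 2: R (sign -) -> bounds (0, 1), value = 1/2
Edge 3: B (sign +) -> bounds (1/2, 1), value = 3/4
Edge 4: R (sign -) -> bounds (1/2, 3/4), value = 5/8
Edge 5: B (sign +) -> bounds (5/8, 3/4), value = 11/16
Game value = 11/16

11/16


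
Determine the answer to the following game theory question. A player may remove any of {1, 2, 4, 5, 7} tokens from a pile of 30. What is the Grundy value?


The subtraction set is S = {1, 2, 4, 5, 7}.
G(k) = mex{ G(k - s) : s in S, s <= k }. We compute iteratively: G(0) = 0.
G(1) = mex({0}) = 1
G(2) = mex({0, 1}) = 2
G(3) = mex({1, 2}) = 0
G(4) = mex({0, 2}) = 1
G(5) = mex({0, 1}) = 2
G(6) = mex({1, 2}) = 0
G(7) = mex({0, 2}) = 1
G(8) = mex({0, 1}) = 2
G(9) = mex({1, 2}) = 0
Observe that G(3)..G(9) = 0, 1, 2, 0, 1, 2, 0 repeats G(0)..G(6) = 0, 1, 2, 0, 1, 2, 0.
For k >= max(S) = 7, G(k) is determined by the previous 7 values G(k-7)..G(k-1); a window of 7 consecutive values has recurred shifted by 3, so by induction G(k + 3) = G(k) for all k >= 0: the sequence is periodic from the start with period 3.
One period: G(0..2) = 0, 1, 2.
30 mod 3 = 0, so G(30) = G(0) = 0.

0


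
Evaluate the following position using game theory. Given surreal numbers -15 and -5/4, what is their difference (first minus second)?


x = -15, y = -5/4
Converting to common denominator: 4
x = -60/4, y = -5/4
x - y = -15 - -5/4 = -55/4

-55/4


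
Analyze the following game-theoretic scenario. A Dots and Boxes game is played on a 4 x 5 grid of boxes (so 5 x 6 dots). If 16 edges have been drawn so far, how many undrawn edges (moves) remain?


Grid: 4 x 5 boxes, i.e. 5 rows and 6 columns of dots.
Horizontal edges: (rows + 1) * cols = 5 * 5 = 25
Vertical edges: rows * (cols + 1) = 4 * 6 = 24
Total edges: 25 + 24 = 49
Edges drawn: 16
Remaining: 49 - 16 = 33

33


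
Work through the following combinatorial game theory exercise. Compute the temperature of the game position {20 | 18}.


The game is {20 | 18}, a switch {a | b} with numbers a > b.
Cooling {a | b} by t gives {a - t | b + t}, which stops being hot when a - t = b + t, i.e. at t = (a - b)/2. So the temperature of a switch is (a - b)/2.
Temperature = (Left option - Right option) / 2
= (20 - (18)) / 2
= 2 / 2
= 1

1


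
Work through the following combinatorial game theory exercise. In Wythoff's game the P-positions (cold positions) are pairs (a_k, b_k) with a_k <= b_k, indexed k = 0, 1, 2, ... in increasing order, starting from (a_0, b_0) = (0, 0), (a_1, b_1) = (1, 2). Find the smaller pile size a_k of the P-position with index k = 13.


By Wythoff's theorem, a_k = floor(k * phi) and b_k = floor(k * phi^2) = a_k + k, where phi = (1 + sqrt(5))/2 is the golden ratio.
phi = (1 + sqrt(5))/2 = 1.618034
k = 13
k * phi = 13 * 1.618034 = 21.034442
a_13 = floor(k * phi) = 21

21


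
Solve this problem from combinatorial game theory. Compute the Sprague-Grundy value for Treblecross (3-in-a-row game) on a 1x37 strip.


Treblecross: place X on empty cells; 3-in-a-row wins.
Playing within two cells of an existing X lets the opponent win at once, so sensible play treats the cells i-2..i+2 around each X as dead. The player left with no safe cell loses, so this is a normal-play take-away game on strips of safe cells.
Placing X at cell i (0-indexed) of a strip of k safe cells leaves independent strips of sizes max(0, i-2) and max(0, k-i-3). Hence G(k) = mex{ G(max(0,i-2)) XOR G(max(0,k-i-3)) : 0 <= i < k }, with G(0) = 0.
G(1): splits (0,0):0^0=0 -> mex({0}) = 1
G(2): splits (0,0):0^0=0 -> mex({0}) = 1
G(3): splits (0,0):0^0=0 -> mex({0}) = 1
G(4): splits (0,1):0^1=1 (0,0):0^0=0 -> mex({0, 1}) = 2
G(5): splits (0,2):0^1=1 (0,1):0^1=1 (0,0):0^0=0 -> mex({0, 1}) = 2
G(6) = mex({1}) = 0
G(7) = mex({0, 1, 2}) = 3
G(8) = mex({0, 1, 2}) = 3
G(9) = mex({0, 2}) = 1
G(10) = mex({0, 2, 3}) = 1
G(11) = mex({0, 3}) = 1
G(12) = mex({1, 3}) = 0
G(13) = mex({0, 1, 2, 3}) = 4
G(14) = mex({0, 1, 2}) = 3
G(15) = mex({0, 1, 2}) = 3
G(16) = mex({0, 1, 2, 4}) = 3
G(17) = mex({0, 1, 3, 4}) = 2
G(18) = mex({0, 1, 3, 4}) = 2
G(19) = mex({0, 1, 3, 5}) = 2
G(20) = mex({0, 1, 2, 3, 5}) = 4
G(21) = mex({0, 1, 2, 3, 5}) = 4
G(22) = mex({1, 2, 6}) = 0
G(23) = mex({0, 1, 2, 3, 4, 6}) = 5
G(24) = mex({0, 1, 2, 3, 4}) = 5
G(25) = mex({0, 1, 3, 4, 7}) = 2
G(26) = mex({0, 1, 3, 4, 5, 7}) = 2
G(27) = mex({0, 1, 3, 5}) = 2
G(28) = mex({0, 1, 2, 5}) = 3
G(29) = mex({0, 1, 2, 4, 5, 6}) = 3
G(30) = mex({1, 2, 4, 6}) = 0
G(31) = mex({0, 1, 2, 3, 4, 6}) = 5
G(32) = mex({1, 2, 3, 4, 7}) = 0
G(33) = mex({0, 3, 7}) = 1
G(34) = mex({0, 2, 3, 5, 7}) = 1
G(35) = mex({0, 2, 3, 5, 6}) = 1
G(36) = mex({0, 1, 2, 5, 6}) = 3
G(37) = mex({0, 1, 2, 4, 5, 6}) = 3
Therefore G(37) = 3.

3


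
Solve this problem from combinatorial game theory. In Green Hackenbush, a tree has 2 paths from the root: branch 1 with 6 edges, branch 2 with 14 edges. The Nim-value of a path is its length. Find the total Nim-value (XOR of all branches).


The tree has 2 branches from the ground vertex.
In Green Hackenbush, the Nim-value of a simple path of length k is k.
Branch 1: length 6, Nim-value = 6
Branch 2: length 14, Nim-value = 14
Total Nim-value = XOR of all branch values:
0 XOR 6 = 6
6 XOR 14 = 8
Nim-value of the tree = 8

8


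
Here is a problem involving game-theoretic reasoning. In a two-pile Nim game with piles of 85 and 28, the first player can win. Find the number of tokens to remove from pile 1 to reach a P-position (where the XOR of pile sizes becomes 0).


Piles: 85 and 28
Current XOR: 85 XOR 28 = 73 (non-zero, so this is an N-position).
To make the XOR zero, we need to find a move that balances the piles.
For pile 1 (size 85): target = 85 XOR 73 = 28
We reduce pile 1 from 85 to 28.
Tokens removed: 85 - 28 = 57
Verification: 28 XOR 28 = 0

57


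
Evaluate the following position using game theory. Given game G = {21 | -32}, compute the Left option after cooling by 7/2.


Original game: {21 | -32} (a switch {a | b} with a > b).
Cooling by t (for t below the temperature (a - b)/2 = 53/2) taxes each move by t: {a | b} cooled by t is {a - t | b + t}.
Cooling amount: t = 7/2
Cooled Left option: 21 - 7/2 = 35/2
Cooled Right option: -32 + 7/2 = -57/2
Cooled game: {35/2 | -57/2}
Left option = 35/2

35/2


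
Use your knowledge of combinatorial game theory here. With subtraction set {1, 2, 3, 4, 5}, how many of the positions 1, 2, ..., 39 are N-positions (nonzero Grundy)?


Subtraction set S = {1, 2, 3, 4, 5}, so G(n) = n mod 6.
G(n) = 0 when n is a multiple of 6.
Multiples of 6 in [1, 39]: 6
N-positions (nonzero Grundy) = 39 - 6 = 33

33


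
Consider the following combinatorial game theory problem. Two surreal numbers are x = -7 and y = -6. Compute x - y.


x = -7, y = -6
x - y = -7 - -6 = -1

-1


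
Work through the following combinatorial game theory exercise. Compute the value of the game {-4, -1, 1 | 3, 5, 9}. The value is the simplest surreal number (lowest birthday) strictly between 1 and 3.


Left options: {-4, -1, 1}, max = 1
Right options: {3, 5, 9}, min = 3
All options are numbers and max(Left) < min(Right), so by the simplicity theorem the value is the simplest (earliest-born) number strictly between 1 and 3.
The only integer strictly between 1 and 3 is 2.
No non-integer in the interval can be simpler: if x is a non-integer in the interval, then floor(x) or ceil(x) also lies in the interval (the interval contains an integer), and both are proper prefixes of x's sign expansion, i.e. born earlier. So the game value is 2.
Game value = 2

2


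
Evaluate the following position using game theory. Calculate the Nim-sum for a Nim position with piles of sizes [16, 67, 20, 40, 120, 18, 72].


We need the XOR (exclusive or) of all pile sizes.
After XOR-ing pile 1 (size 16): 0 XOR 16 = 16
After XOR-ing pile 2 (size 67): 16 XOR 67 = 83
After XOR-ing pile 3 (size 20): 83 XOR 20 = 71
After XOR-ing pile 4 (size 40): 71 XOR 40 = 111
After XOR-ing pile 5 (size 120): 111 XOR 120 = 23
After XOR-ing pile 6 (size 18): 23 XOR 18 = 5
After XOR-ing pile 7 (size 72): 5 XOR 72 = 77
The Nim-value of this position is 77.

77


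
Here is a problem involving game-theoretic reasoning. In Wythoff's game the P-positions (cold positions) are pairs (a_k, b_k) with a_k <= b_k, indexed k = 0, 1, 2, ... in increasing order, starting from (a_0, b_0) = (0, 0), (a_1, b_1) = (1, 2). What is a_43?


By Wythoff's theorem, a_k = floor(k * phi) and b_k = floor(k * phi^2) = a_k + k, where phi = (1 + sqrt(5))/2 is the golden ratio.
phi = (1 + sqrt(5))/2 = 1.618034
k = 43
k * phi = 43 * 1.618034 = 69.575462
a_43 = floor(k * phi) = 69

69


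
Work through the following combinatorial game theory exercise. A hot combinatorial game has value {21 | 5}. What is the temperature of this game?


The game is {21 | 5}, a switch {a | b} with numbers a > b.
Cooling {a | b} by t gives {a - t | b + t}, which stops being hot when a - t = b + t, i.e. at t = (a - b)/2. So the temperature of a switch is (a - b)/2.
Temperature = (Left option - Right option) / 2
= (21 - (5)) / 2
= 16 / 2
= 8

8


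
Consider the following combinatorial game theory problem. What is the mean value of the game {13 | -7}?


Game = {13 | -7}, a switch {a | b} with numbers a > b.
Its thermograph has left wall a - t and right wall b + t, which meet at t = (a - b)/2, where both equal (a + b)/2. So the mast (mean value) is at (a + b)/2.
Mean = (13 + (-7))/2 = 6/2 = 3

3


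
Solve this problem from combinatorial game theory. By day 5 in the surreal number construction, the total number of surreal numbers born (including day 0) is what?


Day 0: {|} = 0 is born. Count = 1.
Day n: the number of surreal numbers born by day n is 2^(n+1) - 1.
By day 0: 2^1 - 1 = 1
By day 1: 2^2 - 1 = 3
By day 2: 2^3 - 1 = 7
By day 3: 2^4 - 1 = 15
By day 4: 2^5 - 1 = 31
By day 5: 2^6 - 1 = 63
By day 5: 63 surreal numbers.

63


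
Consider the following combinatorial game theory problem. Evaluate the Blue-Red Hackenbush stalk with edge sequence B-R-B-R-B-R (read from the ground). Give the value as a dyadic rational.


Edges (from ground): B-R-B-R-B-R
By Berlekamp's sign-expansion rule, a Blue-Red Hackenbush stalk has the value of the surreal number whose sign sequence is the edge sequence with B -> + and R -> -.
Sign sequence: +-+-+-
Trace the sign expansion in the surreal number tree, starting from 0:
Edge 1: B (sign +) -> bounds (0, +inf), value = 1
Edge 2: R (sign -) -> bounds (0, 1), value = 1/2
Edge 3: B (sign +) -> bounds (1/2, 1), value = 3/4
Edge 4: R (sign -) -> bounds (1/2, 3/4), value = 5/8
Edge 5: B (sign +) -> bounds (5/8, 3/4), value = 11/16
Edge 6: R (sign -) -> bounds (5/8, 11/16), value = 21/32
Game value = 21/32

21/32


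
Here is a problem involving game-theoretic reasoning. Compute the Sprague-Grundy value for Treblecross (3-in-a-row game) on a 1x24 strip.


Treblecross: place X on empty cells; 3-in-a-row wins.
Playing within two cells of an existing X lets the opponent win at once, so sensible play treats the cells i-2..i+2 around each X as dead. The player left with no safe cell loses, so this is a normal-play take-away game on strips of safe cells.
Placing X at cell i (0-indexed) of a strip of k safe cells leaves independent strips of sizes max(0, i-2) and max(0, k-i-3). Hence G(k) = mex{ G(max(0,i-2)) XOR G(max(0,k-i-3)) : 0 <= i < k }, with G(0) = 0.
G(1): splits (0,0):0^0=0 -> mex({0}) = 1
G(2): splits (0,0):0^0=0 -> mex({0}) = 1
G(3): splits (0,0):0^0=0 -> mex({0}) = 1
G(4): splits (0,1):0^1=1 (0,0):0^0=0 -> mex({0, 1}) = 2
G(5): splits (0,2):0^1=1 (0,1):0^1=1 (0,0):0^0=0 -> mex({0, 1}) = 2
G(6) = mex({1}) = 0
G(7) = mex({0, 1, 2}) = 3
G(8) = mex({0, 1, 2}) = 3
G(9) = mex({0, 2}) = 1
G(10) = mex({0, 2, 3}) = 1
G(11) = mex({0, 3}) = 1
G(12) = mex({1, 3}) = 0
G(13) = mex({0, 1, 2, 3}) = 4
G(14) = mex({0, 1, 2}) = 3
G(15) = mex({0, 1, 2}) = 3
G(16) = mex({0, 1, 2, 4}) = 3
G(17) = mex({0, 1, 3, 4}) = 2
G(18) = mex({0, 1, 3, 4}) = 2
G(19) = mex({0, 1, 3, 5}) = 2
G(20) = mex({0, 1, 2, 3, 5}) = 4
G(21) = mex({0, 1, 2, 3, 5}) = 4
G(22) = mex({1, 2, 6}) = 0
G(23) = mex({0, 1, 2, 3, 4, 6}) = 5
G(24) = mex({0, 1, 2, 3, 4}) = 5
Therefore G(24) = 5.

5


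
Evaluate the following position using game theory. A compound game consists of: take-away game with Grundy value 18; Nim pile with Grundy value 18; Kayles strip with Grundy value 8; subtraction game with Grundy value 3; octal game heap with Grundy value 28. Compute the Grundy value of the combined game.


By the Sprague-Grundy theorem, the Grundy value of a sum of games is the XOR of individual Grundy values.
take-away game: Grundy value = 18. Running XOR: 0 XOR 18 = 18
Nim pile: Grundy value = 18. Running XOR: 18 XOR 18 = 0
Kayles strip: Grundy value = 8. Running XOR: 0 XOR 8 = 8
subtraction game: Grundy value = 3. Running XOR: 8 XOR 3 = 11
octal game heap: Grundy value = 28. Running XOR: 11 XOR 28 = 23
The combined Grundy value is 23.

23


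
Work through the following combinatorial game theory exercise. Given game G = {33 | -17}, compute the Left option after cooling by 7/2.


Original game: {33 | -17} (a switch {a | b} with a > b).
Cooling by t (for t below the temperature (a - b)/2 = 25) taxes each move by t: {a | b} cooled by t is {a - t | b + t}.
Cooling amount: t = 7/2
Cooled Left option: 33 - 7/2 = 59/2
Cooled Right option: -17 + 7/2 = -27/2
Cooled game: {59/2 | -27/2}
Left option = 59/2

59/2


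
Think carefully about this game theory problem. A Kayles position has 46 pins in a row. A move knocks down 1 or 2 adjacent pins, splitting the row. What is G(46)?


Kayles: a move removes 1 or 2 adjacent pins from a contiguous row.
Removing pins from a row of k leaves two independent rows (a, b) with a + b = k - 1 (one pin) or a + b = k - 2 (two pins); an end removal gives a = 0.
By Sprague-Grundy, G(k) = mex{ G(a) XOR G(b) } over all these splits. G(0) = 0.
G(1): splits (0,0):0^0=0 -> mex({0}) = 1
G(2): splits (0,1):0^1=1 (0,0):0^0=0 -> mex({0, 1}) = 2
G(3): splits (0,2):0^2=2 (1,1):1^1=0 (0,1):0^1=1 -> mex({0, 1, 2}) = 3
G(4): splits (0,3):0^3=3 (1,2):1^2=3 (0,2):0^2=2 (1,1):1^1=0 -> mex({0, 2, 3}) = 1
G(5): splits (0,4):0^1=1 (1,3):1^3=2 (2,2):2^2=0 (0,3):0^3=3 (1,2):1^2=3 -> mex({0, 1, 2, 3}) = 4
G(6) = mex({0, 1, 2, 4}) = 3
G(7) = mex({0, 1, 3, 4, 5}) = 2
G(8) = mex({0, 2, 3, 5, 6}) = 1
G(9) = mex({0, 1, 2, 3, 6, 7}) = 4
G(10) = mex({0, 1, 3, 4, 5, 7}) = 2
G(11) = mex({0, 1, 2, 3, 4, 5}) = 6
G(12) = mex({0, 1, 2, 3, 5, 6, 7}) = 4
G(13) = mex({0, 2, 3, 4, 6, 7}) = 1
G(14) = mex({0, 1, 4, 5, 6, 7}) = 2
G(15) = mex({0, 1, 2, 3, 4, 5, 6}) = 7
G(16) = mex({0, 2, 3, 5, 6, 7}) = 1
G(17) = mex({0, 1, 2, 3, 5, 6, 7}) = 4
G(18) = mex({0, 1, 2, 4, 5, 6}) = 3
G(19) = mex({0, 1, 3, 4, 5, 7}) = 2
G(20) = mex({0, 2, 3, 4, 5, 6, 7}) = 1
G(21) = mex({0, 1, 2, 3, 5, 6, 7}) = 4
G(22) = mex({0, 1, 2, 3, 4, 5, 7}) = 6
G(23) = mex({0, 1, 2, 3, 4, 5, 6}) = 7
G(24) = mex({0, 1, 2, 3, 5, 6, 7}) = 4
G(25) = mex({0, 2, 3, 4, 6, 7}) = 1
G(26) = mex({0, 1, 3, 4, 5, 6, 7}) = 2
G(27) = mex({0, 1, 2, 3, 4, 5, 6, 7}) = 8
G(28) = mex({0, 1, 2, 3, 4, 6, 7, 8}) = 5
G(29) = mex({0, 1, 2, 3, 5, 6, 7, 8, 9}) = 4
G(30) = mex({0, 1, 2, 3, 4, 5, 6, 9, 10}) = 7
G(31) = mex({0, 1, 3, 4, 5, 7, 10, 11}) = 2
G(32) = mex({0, 2, 3, 4, 5, 6, 7, 9, 11}) = 1
G(33) = mex({0, 1, 2, 3, 4, 5, 6, 7, 9, 12}) = 8
G(34) = mex({0, 1, 2, 3, 4, 5, 7, 8, 11, 12}) = 6
G(35) = mex({0, 1, 2, 3, 4, 5, 6, 8, 9, 10, 11}) = 7
G(36) = mex({0, 1, 2, 3, 5, 6, 7, 9, 10}) = 4
G(37) = mex({0, 2, 3, 4, 6, 7, 9, 10, 11, 12}) = 1
G(38) = mex({0, 1, 3, 4, 5, 6, 7, 9, 10, 11, 12}) = 2
G(39) = mex({0, 1, 2, 4, 5, 6, 7, 9, 10, 12, 14}) = 3
G(40) = mex({0, 2, 3, 4, 6, 7, 11, 12, 14}) = 1
G(41) = mex({0, 1, 2, 3, 5, 6, 7, 9, 10, 11, 12}) = 4
G(42) = mex({0, 1, 2, 3, 4, 5, 6, 9, 10}) = 7
G(43) = mex({0, 1, 3, 4, 5, 7, 9, 10, 12, 15}) = 2
G(44) = mex({0, 2, 3, 4, 5, 6, 7, 9, 10, 12, 15}) = 1
G(45) = mex({0, 1, 2, 3, 4, 5, 6, 7, 9, 10, 12, 14}) = 8
G(46) = mex({0, 1, 3, 4, 5, 7, 8, 11, 12, 14}) = 2
Therefore G(46) = 2.

2


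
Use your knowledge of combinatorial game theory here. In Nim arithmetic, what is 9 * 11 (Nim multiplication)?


Nim multiplication is bilinear over XOR: (u XOR v) * w = (u*w) XOR (v*w).
So we split each operand into its bit components and XOR the pairwise Nim products.
9 = 1 + 8 (as XOR of powers of 2).
11 = 1 + 2 + 8 (as XOR of powers of 2).
Using the standard Nim-product table on single bits:
  2*2 = 3,   2*4 = 8,   2*8 = 12,
  4*4 = 6,   4*8 = 11,  8*8 = 13,
and  1*x = x (identity), k*l = l*k (commutative).
Pairwise Nim products:
  1 * 1 = 1
  1 * 2 = 2
  1 * 8 = 8
  8 * 1 = 8
  8 * 2 = 12
  8 * 8 = 13
XOR them: 1 XOR 2 XOR 8 XOR 8 XOR 12 XOR 13 = 2.
Result: 9 * 11 = 2 (in Nim).

2


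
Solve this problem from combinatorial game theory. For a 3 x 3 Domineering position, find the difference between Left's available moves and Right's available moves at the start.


Board is 3 x 3 (rows x cols).
Left (vertical) placements: (rows-1) * cols = 2 * 3 = 6
Right (horizontal) placements: rows * (cols-1) = 3 * 2 = 6
Advantage = Left - Right = 6 - 6 = 0

0


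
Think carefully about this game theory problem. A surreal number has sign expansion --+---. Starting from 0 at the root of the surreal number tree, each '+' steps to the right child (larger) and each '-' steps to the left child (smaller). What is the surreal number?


Sign expansion: --+---
Rule: track bounds (lo, hi), initially (-inf, +inf). On '+', the current value becomes lo and we move to the simplest number in (value, hi): value + 1 if hi = +inf, otherwise the midpoint (value + hi)/2. On '-', the current value becomes hi and we move to value - 1 if lo = -inf, otherwise the midpoint (lo + value)/2.
Start at 0.
Step 1: sign = -, move left. Bounds: (-inf, 0). Value = -1
Step 2: sign = -, move left. Bounds: (-inf, -1). Value = -2
Step 3: sign = +, move right. Bounds: (-2, -1). Value = -3/2
Step 4: sign = -, move left. Bounds: (-2, -3/2). Value = -7/4
Step 5: sign = -, move left. Bounds: (-2, -7/4). Value = -15/8
Step 6: sign = -, move left. Bounds: (-2, -15/8). Value = -31/16
The surreal number with sign expansion --+--- is -31/16.

-31/16


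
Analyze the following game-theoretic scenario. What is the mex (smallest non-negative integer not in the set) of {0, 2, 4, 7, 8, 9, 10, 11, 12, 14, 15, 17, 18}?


Set = {0, 2, 4, 7, 8, 9, 10, 11, 12, 14, 15, 17, 18}
0 is in the set.
1 is NOT in the set. This is the mex.
mex = 1

1


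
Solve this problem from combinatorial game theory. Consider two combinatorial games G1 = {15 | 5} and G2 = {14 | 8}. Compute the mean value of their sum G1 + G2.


G1 = {15 | 5}, G2 = {14 | 8}
Each is a switch {a | b} with numbers a > b; its mean value is (a + b)/2, and mean value is additive over game sums: m(G1 + G2) = m(G1) + m(G2).
Mean of G1 = (15 + (5))/2 = 20/2 = 10
Mean of G2 = (14 + (8))/2 = 22/2 = 11
Mean of G1 + G2 = 10 + 11 = 21

21


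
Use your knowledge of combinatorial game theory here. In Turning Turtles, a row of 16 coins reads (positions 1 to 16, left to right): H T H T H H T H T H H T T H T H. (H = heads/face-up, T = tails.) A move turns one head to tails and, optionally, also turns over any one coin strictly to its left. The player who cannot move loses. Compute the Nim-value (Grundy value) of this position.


Coins: H T H T H H T H T H H T T H T H
Key fact: a single head at position k behaves exactly like a Nim heap of size k (turning it to T and optionally flipping a coin at j < k corresponds to moving the heap from k to j, or to 0), and heads combine as a disjunctive sum (two heads at the same place would cancel, matching j XOR j = 0). So the Nim-value is the XOR of the 1-indexed positions of the heads.
Face-up positions (1-indexed): [1, 3, 5, 6, 8, 10, 11, 14, 16]
XOR 0 with 1: 0 XOR 1 = 1
XOR 1 with 3: 1 XOR 3 = 2
XOR 2 with 5: 2 XOR 5 = 7
XOR 7 with 6: 7 XOR 6 = 1
XOR 1 with 8: 1 XOR 8 = 9
XOR 9 with 10: 9 XOR 10 = 3
XOR 3 with 11: 3 XOR 11 = 8
XOR 8 with 14: 8 XOR 14 = 6
XOR 6 with 16: 6 XOR 16 = 22
Nim-value = 22

22


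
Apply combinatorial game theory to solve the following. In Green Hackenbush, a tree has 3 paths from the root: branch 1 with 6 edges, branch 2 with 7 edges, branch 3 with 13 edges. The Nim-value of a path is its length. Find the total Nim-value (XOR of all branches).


The tree has 3 branches from the ground vertex.
In Green Hackenbush, the Nim-value of a simple path of length k is k.
Branch 1: length 6, Nim-value = 6
Branch 2: length 7, Nim-value = 7
Branch 3: length 13, Nim-value = 13
Total Nim-value = XOR of all branch values:
0 XOR 6 = 6
6 XOR 7 = 1
1 XOR 13 = 12
Nim-value of the tree = 12

12


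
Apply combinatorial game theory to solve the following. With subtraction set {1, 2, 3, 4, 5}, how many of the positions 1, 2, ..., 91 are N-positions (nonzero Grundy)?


Subtraction set S = {1, 2, 3, 4, 5}, so G(n) = n mod 6.
G(n) = 0 when n is a multiple of 6.
Multiples of 6 in [1, 91]: 15
N-positions (nonzero Grundy) = 91 - 15 = 76

76


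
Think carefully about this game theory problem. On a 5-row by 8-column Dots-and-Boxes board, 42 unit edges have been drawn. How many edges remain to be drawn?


Grid: 5 x 8 boxes, i.e. 6 rows and 9 columns of dots.
Horizontal edges: (rows + 1) * cols = 6 * 8 = 48
Vertical edges: rows * (cols + 1) = 5 * 9 = 45
Total edges: 48 + 45 = 93
Edges drawn: 42
Remaining: 93 - 42 = 51

51


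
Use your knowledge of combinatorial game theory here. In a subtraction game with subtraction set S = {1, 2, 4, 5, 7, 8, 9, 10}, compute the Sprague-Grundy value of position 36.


The subtraction set is S = {1, 2, 4, 5, 7, 8, 9, 10}.
G(k) = mex{ G(k - s) : s in S, s <= k }. We compute iteratively: G(0) = 0.
G(1) = mex({0}) = 1
G(2) = mex({0, 1}) = 2
G(3) = mex({1, 2}) = 0
G(4) = mex({0, 2}) = 1
G(5) = mex({0, 1}) = 2
G(6) = mex({1, 2}) = 0
G(7) = mex({0, 2}) = 1
G(8) = mex({0, 1}) = 2
G(9) = mex({0, 1, 2}) = 3
G(10) = mex({0, 1, 2, 3}) = 4
G(11) = mex({0, 1, 2, 3, 4}) = 5
G(12) = mex({0, 1, 2, 4, 5}) = 3
G(13) = mex({0, 1, 2, 3, 5}) = 4
G(14) = mex({0, 1, 2, 3, 4}) = 5
G(15) = mex({0, 1, 2, 4, 5}) = 3
G(16) = mex({0, 1, 2, 3, 5}) = 4
G(17) = mex({1, 2, 3, 4}) = 0
G(18) = mex({0, 2, 3, 4, 5}) = 1
G(19) = mex({0, 1, 3, 4, 5}) = 2
G(20) = mex({1, 2, 3, 4, 5}) = 0
G(21) = mex({0, 2, 3, 4, 5}) = 1
G(22) = mex({0, 1, 3, 4, 5}) = 2
G(23) = mex({1, 2, 3, 4, 5}) = 0
G(24) = mex({0, 2, 3, 4, 5}) = 1
G(25) = mex({0, 1, 3, 4}) = 2
G(26) = mex({0, 1, 2, 4}) = 3
Observe that G(17)..G(26) = 0, 1, 2, 0, 1, 2, 0, 1, 2, 3 repeats G(0)..G(9) = 0, 1, 2, 0, 1, 2, 0, 1, 2, 3.
For k >= max(S) = 10, G(k) is determined by the previous 10 values G(k-10)..G(k-1); a window of 10 consecutive values has recurred shifted by 17, so by induction G(k + 17) = G(k) for all k >= 0: the sequence is periodic from the start with period 17.
One period: G(0..16) = 0, 1, 2, 0, 1, 2, 0, 1, 2, 3, 4, 5, 3, 4, 5, 3, 4.
36 mod 17 = 2, so G(36) = G(2) = 2.

2


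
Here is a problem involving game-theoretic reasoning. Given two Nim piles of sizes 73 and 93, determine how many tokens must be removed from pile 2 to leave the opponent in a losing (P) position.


Piles: 73 and 93
Current XOR: 73 XOR 93 = 20 (non-zero, so this is an N-position).
To make the XOR zero, we need to find a move that balances the piles.
For pile 2 (size 93): target = 93 XOR 20 = 73
We reduce pile 2 from 93 to 73.
Tokens removed: 93 - 73 = 20
Verification: 73 XOR 73 = 0

20


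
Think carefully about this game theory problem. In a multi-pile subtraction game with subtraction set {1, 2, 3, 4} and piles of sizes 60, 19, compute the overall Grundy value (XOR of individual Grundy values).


Subtraction set: {1, 2, 3, 4}
For this subtraction set, G(n) = n mod 5 (period = max + 1 = 5).
Pile 1 (size 60): G(60) = 60 mod 5 = 0
Pile 2 (size 19): G(19) = 19 mod 5 = 4
Total Grundy value = XOR of all: 0 XOR 4 = 4

4


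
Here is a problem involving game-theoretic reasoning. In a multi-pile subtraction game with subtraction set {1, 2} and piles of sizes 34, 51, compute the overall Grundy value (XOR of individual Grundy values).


Subtraction set: {1, 2}
For this subtraction set, G(n) = n mod 3 (period = max + 1 = 3).
Pile 1 (size 34): G(34) = 34 mod 3 = 1
Pile 2 (size 51): G(51) = 51 mod 3 = 0
Total Grundy value = XOR of all: 1 XOR 0 = 1

1


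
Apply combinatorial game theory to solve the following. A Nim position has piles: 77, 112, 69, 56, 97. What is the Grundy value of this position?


We need the XOR (exclusive or) of all pile sizes.
After XOR-ing pile 1 (size 77): 0 XOR 77 = 77
After XOR-ing pile 2 (size 112): 77 XOR 112 = 61
After XOR-ing pile 3 (size 69): 61 XOR 69 = 120
After XOR-ing pile 4 (size 56): 120 XOR 56 = 64
After XOR-ing pile 5 (size 97): 64 XOR 97 = 33
The Nim-value of this position is 33.

33


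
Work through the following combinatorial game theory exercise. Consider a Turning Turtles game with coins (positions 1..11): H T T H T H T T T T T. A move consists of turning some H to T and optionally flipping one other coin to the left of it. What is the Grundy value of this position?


Coins: H T T H T H T T T T T
Key fact: a single head at position k behaves exactly like a Nim heap of size k (turning it to T and optionally flipping a coin at j < k corresponds to moving the heap from k to j, or to 0), and heads combine as a disjunctive sum (two heads at the same place would cancel, matching j XOR j = 0). So the Nim-value is the XOR of the 1-indexed positions of the heads.
Face-up positions (1-indexed): [1, 4, 6]
XOR 0 with 1: 0 XOR 1 = 1
XOR 1 with 4: 1 XOR 4 = 5
XOR 5 with 6: 5 XOR 6 = 3
Nim-value = 3

3


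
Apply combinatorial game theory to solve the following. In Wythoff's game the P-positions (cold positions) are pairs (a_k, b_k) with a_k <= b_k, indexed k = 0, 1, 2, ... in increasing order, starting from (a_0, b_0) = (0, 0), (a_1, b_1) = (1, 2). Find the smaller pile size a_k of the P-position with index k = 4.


By Wythoff's theorem, a_k = floor(k * phi) and b_k = floor(k * phi^2) = a_k + k, where phi = (1 + sqrt(5))/2 is the golden ratio.
phi = (1 + sqrt(5))/2 = 1.618034
k = 4
k * phi = 4 * 1.618034 = 6.472136
a_4 = floor(k * phi) = 6

6


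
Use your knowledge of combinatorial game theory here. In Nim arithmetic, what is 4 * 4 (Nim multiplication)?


Nim multiplication is bilinear over XOR: (u XOR v) * w = (u*w) XOR (v*w).
So we split each operand into its bit components and XOR the pairwise Nim products.
4 = 4 (as XOR of powers of 2).
4 = 4 (as XOR of powers of 2).
Using the standard Nim-product table on single bits:
  2*2 = 3,   2*4 = 8,   2*8 = 12,
  4*4 = 6,   4*8 = 11,  8*8 = 13,
and  1*x = x (identity), k*l = l*k (commutative).
Pairwise Nim products:
  4 * 4 = 6
XOR them: 6 = 6.
Result: 4 * 4 = 6 (in Nim).

6


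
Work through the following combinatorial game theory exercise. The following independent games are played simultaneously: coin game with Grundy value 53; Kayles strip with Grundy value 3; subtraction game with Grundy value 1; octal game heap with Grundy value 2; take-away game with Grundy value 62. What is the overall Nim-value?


By the Sprague-Grundy theorem, the Grundy value of a sum of games is the XOR of individual Grundy values.
coin game: Grundy value = 53. Running XOR: 0 XOR 53 = 53
Kayles strip: Grundy value = 3. Running XOR: 53 XOR 3 = 54
subtraction game: Grundy value = 1. Running XOR: 54 XOR 1 = 55
octal game heap: Grundy value = 2. Running XOR: 55 XOR 2 = 53
take-away game: Grundy value = 62. Running XOR: 53 XOR 62 = 11
The combined Grundy value is 11.

11


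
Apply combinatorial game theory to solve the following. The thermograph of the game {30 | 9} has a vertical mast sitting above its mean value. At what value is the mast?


Game = {30 | 9}, a switch {a | b} with numbers a > b.
Its thermograph has left wall a - t and right wall b + t, which meet at t = (a - b)/2, where both equal (a + b)/2. So the mast (mean value) is at (a + b)/2.
Mean = (30 + (9))/2 = 39/2 = 39/2

39/2


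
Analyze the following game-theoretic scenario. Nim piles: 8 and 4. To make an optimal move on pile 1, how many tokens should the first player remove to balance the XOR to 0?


Piles: 8 and 4
Current XOR: 8 XOR 4 = 12 (non-zero, so this is an N-position).
To make the XOR zero, we need to find a move that balances the piles.
For pile 1 (size 8): target = 8 XOR 12 = 4
We reduce pile 1 from 8 to 4.
Tokens removed: 8 - 4 = 4
Verification: 4 XOR 4 = 0

4


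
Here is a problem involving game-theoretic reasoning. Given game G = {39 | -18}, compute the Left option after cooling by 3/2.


Original game: {39 | -18} (a switch {a | b} with a > b).
Cooling by t (for t below the temperature (a - b)/2 = 57/2) taxes each move by t: {a | b} cooled by t is {a - t | b + t}.
Cooling amount: t = 3/2
Cooled Left option: 39 - 3/2 = 75/2
Cooled Right option: -18 + 3/2 = -33/2
Cooled game: {75/2 | -33/2}
Left option = 75/2

75/2


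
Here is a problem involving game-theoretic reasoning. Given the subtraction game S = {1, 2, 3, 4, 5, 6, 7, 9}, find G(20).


The subtraction set is S = {1, 2, 3, 4, 5, 6, 7, 9}.
G(k) = mex{ G(k - s) : s in S, s <= k }. We compute iteratively: G(0) = 0.
G(1) = mex({0}) = 1
G(2) = mex({0, 1}) = 2
G(3) = mex({0, 1, 2}) = 3
G(4) = mex({0, 1, 2, 3}) = 4
G(5) = mex({0, 1, 2, 3, 4}) = 5
G(6) = mex({0, 1, 2, 3, 4, 5}) = 6
G(7) = mex({0, 1, 2, 3, 4, 5, 6}) = 7
G(8) = mex({1, 2, 3, 4, 5, 6, 7}) = 0
G(9) = mex({0, 2, 3, 4, 5, 6, 7}) = 1
G(10) = mex({0, 1, 3, 4, 5, 6, 7}) = 2
G(11) = mex({0, 1, 2, 4, 5, 6, 7}) = 3
G(12) = mex({0, 1, 2, 3, 5, 6, 7}) = 4
G(13) = mex({0, 1, 2, 3, 4, 6, 7}) = 5
G(14) = mex({0, 1, 2, 3, 4, 5, 7}) = 6
G(15) = mex({0, 1, 2, 3, 4, 5, 6}) = 7
G(16) = mex({1, 2, 3, 4, 5, 6, 7}) = 0
Observe that G(8)..G(16) = 0, 1, 2, 3, 4, 5, 6, 7, 0 repeats G(0)..G(8) = 0, 1, 2, 3, 4, 5, 6, 7, 0.
For k >= max(S) = 9, G(k) is determined by the previous 9 values G(k-9)..G(k-1); a window of 9 consecutive values has recurred shifted by 8, so by induction G(k + 8) = G(k) for all k >= 0: the sequence is periodic from the start with period 8.
One period: G(0..7) = 0, 1, 2, 3, 4, 5, 6, 7.
20 mod 8 = 4, so G(20) = G(4) = 4.

4


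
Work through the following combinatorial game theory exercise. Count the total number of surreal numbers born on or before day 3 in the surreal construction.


Day 0: {|} = 0 is born. Count = 1.
Day n: the number of surreal numbers born by day n is 2^(n+1) - 1.
By day 0: 2^1 - 1 = 1
By day 1: 2^2 - 1 = 3
By day 2: 2^3 - 1 = 7
By day 3: 2^4 - 1 = 15
By day 3: 15 surreal numbers.

15


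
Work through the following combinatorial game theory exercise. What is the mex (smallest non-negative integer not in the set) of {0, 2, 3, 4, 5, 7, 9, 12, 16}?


Set = {0, 2, 3, 4, 5, 7, 9, 12, 16}
0 is in the set.
1 is NOT in the set. This is the mex.
mex = 1

1


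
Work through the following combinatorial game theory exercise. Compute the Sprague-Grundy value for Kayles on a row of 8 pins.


Kayles: a move removes 1 or 2 adjacent pins from a contiguous row.
Removing pins from a row of k leaves two independent rows (a, b) with a + b = k - 1 (one pin) or a + b = k - 2 (two pins); an end removal gives a = 0.
By Sprague-Grundy, G(k) = mex{ G(a) XOR G(b) } over all these splits. G(0) = 0.
G(1): splits (0,0):0^0=0 -> mex({0}) = 1
G(2): splits (0,1):0^1=1 (0,0):0^0=0 -> mex({0, 1}) = 2
G(3): splits (0,2):0^2=2 (1,1):1^1=0 (0,1):0^1=1 -> mex({0, 1, 2}) = 3
G(4): splits (0,3):0^3=3 (1,2):1^2=3 (0,2):0^2=2 (1,1):1^1=0 -> mex({0, 2, 3}) = 1
G(5): splits (0,4):0^1=1 (1,3):1^3=2 (2,2):2^2=0 (0,3):0^3=3 (1,2):1^2=3 -> mex({0, 1, 2, 3}) = 4
G(6) = mex({0, 1, 2, 4}) = 3
G(7) = mex({0, 1, 3, 4, 5}) = 2
G(8) = mex({0, 2, 3, 5, 6}) = 1
Therefore G(8) = 1.

1


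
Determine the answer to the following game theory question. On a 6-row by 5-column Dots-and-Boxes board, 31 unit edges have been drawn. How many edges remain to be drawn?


Grid: 6 x 5 boxes, i.e. 7 rows and 6 columns of dots.
Horizontal edges: (rows + 1) * cols = 7 * 5 = 35
Vertical edges: rows * (cols + 1) = 6 * 6 = 36
Total edges: 35 + 36 = 71
Edges drawn: 31
Remaining: 71 - 31 = 40

40


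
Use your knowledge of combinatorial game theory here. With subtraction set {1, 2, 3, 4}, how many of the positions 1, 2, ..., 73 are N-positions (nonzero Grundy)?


Subtraction set S = {1, 2, 3, 4}, so G(n) = n mod 5.
G(n) = 0 when n is a multiple of 5.
Multiples of 5 in [1, 73]: 14
N-positions (nonzero Grundy) = 73 - 14 = 59

59


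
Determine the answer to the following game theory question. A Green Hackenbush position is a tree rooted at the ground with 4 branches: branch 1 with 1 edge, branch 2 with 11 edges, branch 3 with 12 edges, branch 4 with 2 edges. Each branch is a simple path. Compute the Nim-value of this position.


The tree has 4 branches from the ground vertex.
In Green Hackenbush, the Nim-value of a simple path of length k is k.
Branch 1: length 1, Nim-value = 1
Branch 2: length 11, Nim-value = 11
Branch 3: length 12, Nim-value = 12
Branch 4: length 2, Nim-value = 2
Total Nim-value = XOR of all branch values:
0 XOR 1 = 1
1 XOR 11 = 10
10 XOR 12 = 6
6 XOR 2 = 4
Nim-value of the tree = 4

4


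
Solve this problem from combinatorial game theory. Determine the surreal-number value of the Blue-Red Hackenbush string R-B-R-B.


Edges (from ground): R-B-R-B
By Berlekamp's sign-expansion rule, a Blue-Red Hackenbush stalk has the value of the surreal number whose sign sequence is the edge sequence with B -> + and R -> -.
Sign sequence: -+-+
Trace the sign expansion in the surreal number tree, starting from 0:
Edge 1: R (sign -) -> bounds (-inf, 0), value = -1
Edge 2: B (sign +) -> bounds (-1, 0), value = -1/2
Edge 3: R (sign -) -> bounds (-1, -1/2), value = -3/4
Edge 4: B (sign +) -> bounds (-3/4, -1/2), value = -5/8
Game value = -5/8

-5/8


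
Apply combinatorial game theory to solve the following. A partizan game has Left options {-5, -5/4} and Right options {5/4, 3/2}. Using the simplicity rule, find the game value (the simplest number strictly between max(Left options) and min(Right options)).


Left options: {-5, -5/4}, max = -5/4
Right options: {5/4, 3/2}, min = 5/4
All options are numbers and max(Left) < min(Right), so by the simplicity theorem the value is the simplest (earliest-born) number strictly between -5/4 and 5/4.
Integers -1 through 1 all lie strictly between -5/4 and 5/4.
Among integers, the simplest (lowest birthday = smallest |n|; 0 is born on day 0, +-n on day n) is 0.
No non-integer in the interval can be simpler: if x is a non-integer in the interval, then floor(x) or ceil(x) also lies in the interval (the interval contains an integer), and both are proper prefixes of x's sign expansion, i.e. born earlier. So the game value is 0.
Game value = 0

0


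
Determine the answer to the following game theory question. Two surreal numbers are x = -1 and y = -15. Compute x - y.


x = -1, y = -15
x - y = -1 - -15 = 14

14


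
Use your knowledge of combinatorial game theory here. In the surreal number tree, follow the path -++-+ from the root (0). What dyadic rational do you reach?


Sign expansion: -++-+
Rule: track bounds (lo, hi), initially (-inf, +inf). On '+', the current value becomes lo and we move to the simplest number in (value, hi): value + 1 if hi = +inf, otherwise the midpoint (value + hi)/2. On '-', the current value becomes hi and we move to value - 1 if lo = -inf, otherwise the midpoint (lo + value)/2.
Start at 0.
Step 1: sign = -, move left. Bounds: (-inf, 0). Value = -1
Step 2: sign = +, move right. Bounds: (-1, 0). Value = -1/2
Step 3: sign = +, move right. Bounds: (-1/2, 0). Value = -1/4
Step 4: sign = -, move left. Bounds: (-1/2, -1/4). Value = -3/8
Step 5: sign = +, move right. Bounds: (-3/8, -1/4). Value = -5/16
The surreal number with sign expansion -++-+ is -5/16.

-5/16
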